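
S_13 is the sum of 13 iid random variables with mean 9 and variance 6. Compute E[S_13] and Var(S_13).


E[S_n] = n*mu = 13*9 = 117
Var(S_n) = n*sigma^2 = 13*6 = 78

E[S_13]=117, Var(S_13)=78


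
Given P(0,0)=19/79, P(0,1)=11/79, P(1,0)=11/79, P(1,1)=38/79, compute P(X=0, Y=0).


Read from table: P(X=0, Y=0) = 19/79

19/79


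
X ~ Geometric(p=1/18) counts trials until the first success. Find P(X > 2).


P(X > 2) = P(first 2 trials all fail) = (1-p)^2 = (17/18)^2 = 289/324

289/324


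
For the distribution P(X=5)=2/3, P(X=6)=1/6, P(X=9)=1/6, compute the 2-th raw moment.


E[X^2] = sum(x^2 * P(x))
= 25*2/3 + 36*1/6 + 81*1/6
= 217/6

217/6


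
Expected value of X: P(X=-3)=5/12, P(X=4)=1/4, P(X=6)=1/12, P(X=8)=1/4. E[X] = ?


E[X] = sum(x * P(x))
= -3*5/12 + 4*1/4 + 6*1/12 + 8*1/4
= 9/4

9/4


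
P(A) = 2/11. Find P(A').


P(A') = 1 - P(A) = 1 - 2/11 = 9/11

9/11


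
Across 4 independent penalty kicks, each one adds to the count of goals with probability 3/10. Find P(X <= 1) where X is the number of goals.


P(X<=1) = P(X=0) + P(X=1)
= 2401/10000 + 1029/2500
= 6517/10000

6517/10000


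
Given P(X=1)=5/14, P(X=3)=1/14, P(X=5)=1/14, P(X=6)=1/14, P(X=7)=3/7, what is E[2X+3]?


E[2X+3] = sum(g(x)*P(x))
= 5*5/14 + 9*1/14 + 13*1/14 + 15*1/14 + 17*3/7
= 82/7

82/7


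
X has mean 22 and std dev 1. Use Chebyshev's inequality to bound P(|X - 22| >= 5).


k = 5/1 = 5
Chebyshev: P(|X-mu| >= k*sigma) <= 1/k^2 = 1/5^2 = 1/25

1/25


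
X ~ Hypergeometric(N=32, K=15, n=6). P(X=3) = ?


P(X=3) = C(15,3)*C(17,3) / C(32,6)
= 455*680 / 906192
= 309400/906192 = 5525/16182

5525/16182


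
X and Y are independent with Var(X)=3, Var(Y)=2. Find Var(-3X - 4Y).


Independence => Cov(X,Y)=0
Var(-3X - 4Y) = (-3)^2*Var(X) + (-4)^2*Var(Y)
= 9*3 + 16*2 = 59

59


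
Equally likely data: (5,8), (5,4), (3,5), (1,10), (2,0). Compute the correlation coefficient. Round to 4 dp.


Cov(X,Y) = -0.2800, Var(X) = 2.5600, Var(Y) = 11.8400
rho = Cov/(sqrt(VarX)*sqrt(VarY)) = -0.0509

-0.0509


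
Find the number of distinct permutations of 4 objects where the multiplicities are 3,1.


4! = 24
Denominator: 3!=6 * 1!=1
Coefficient = 24 / 6 = 4

4


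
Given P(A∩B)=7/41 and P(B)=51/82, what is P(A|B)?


P(A|B) = P(A∩B)/P(B) = (14/82)/(51/82) = 14/51

14/51


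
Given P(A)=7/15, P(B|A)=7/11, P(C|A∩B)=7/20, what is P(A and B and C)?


P(A∩B∩C) = P(A) * P(B|A) * P(C|A∩B)
= 7/15 * 7/11 * 7/20
= 49/165 * 7/20 = 343/3300

343/3300


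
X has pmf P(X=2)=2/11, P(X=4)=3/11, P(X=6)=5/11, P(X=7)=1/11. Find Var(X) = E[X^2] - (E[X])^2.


E[X] = 53/11, E[X^2] = 285/11
Var(X) = E[X^2] - (E[X])^2 = 285/11 - (53/11)^2 = 326/121

326/121


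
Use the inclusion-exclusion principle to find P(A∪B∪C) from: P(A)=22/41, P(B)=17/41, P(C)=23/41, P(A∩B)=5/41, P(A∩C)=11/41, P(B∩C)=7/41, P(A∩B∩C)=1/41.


P(A∪B∪C) = P(A)+P(B)+P(C) - P(AB)-P(AC)-P(BC) + P(ABC)
= 22/41+17/41+23/41 - 5/41-11/41-7/41 + 1/41
= 40/41

40/41


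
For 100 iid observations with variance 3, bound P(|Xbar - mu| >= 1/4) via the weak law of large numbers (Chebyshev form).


Var(Xbar) = Var(X)/n = 3/100
Chebyshev: P(|Xbar-mu| >= 1/4) <= Var(Xbar)/(1/4)^2 = (3/100)/(1/16) = 12/25

12/25


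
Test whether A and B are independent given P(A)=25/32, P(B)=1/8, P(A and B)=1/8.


P(A)*P(B) = 25/32*1/8 = 25/256
P(A∩B) = 1/8 != 25/256, so not independent

No, A and B are not independent


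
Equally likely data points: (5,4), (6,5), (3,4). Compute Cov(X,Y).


E[X]=14/3, E[Y]=13/3, E[XY]=62/3
Cov(X,Y) = E[XY] - E[X]E[Y] = 62/3 - 14/3*13/3 = 4/9

4/9


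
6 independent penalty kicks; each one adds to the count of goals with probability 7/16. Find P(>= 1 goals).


P(at least one) = 1 - P(none)
P(none) = (1 - 7/16)^6 = (9/16)^6 = 531441/16777216
P(at least one) = 1 - 531441/16777216 = 16245775/16777216

16245775/16777216


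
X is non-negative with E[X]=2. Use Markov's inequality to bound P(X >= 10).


Markov: P(X >= a) <= E[X]/a
P(X >= 10) <= 2/10 = 1/5

1/5


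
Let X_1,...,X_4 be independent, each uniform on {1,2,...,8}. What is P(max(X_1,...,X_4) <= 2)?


P(max <= 2) = P(all X_i <= 2) = (P(X_1 <= 2))^4
= (2/8)^4 = (1/4)^4 = 1/256

1/256


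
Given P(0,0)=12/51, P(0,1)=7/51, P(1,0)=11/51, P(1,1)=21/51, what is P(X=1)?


P(X=1) = P(1,0)+P(1,1) = 11/51 + 21/51 = 32/51

32/51


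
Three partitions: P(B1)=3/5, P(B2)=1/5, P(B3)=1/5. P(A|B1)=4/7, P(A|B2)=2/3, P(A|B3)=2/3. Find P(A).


P(A) = P(A|B1)P(B1) + P(A|B2)P(B2) + P(A|B3)P(B3)
= 4/7*3/5 + 2/3*1/5 + 2/3*1/5
= 12/35 + 2/15 + 2/15 = 64/105

64/105


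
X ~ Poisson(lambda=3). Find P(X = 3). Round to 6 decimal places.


P(X=3) = e^(-3) * 3^3 / 3!
≈ 0.04978706837 * 27 / 6
≈ 0.224042

0.224042


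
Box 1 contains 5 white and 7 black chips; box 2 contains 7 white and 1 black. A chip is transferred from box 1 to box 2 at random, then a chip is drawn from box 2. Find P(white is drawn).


P(transfer white) = 5/12; P(transfer black) = 7/12
If white transferred: Urn II has 8 white of 9, so P(white|white moved) = 8/9
If black transferred: Urn II has 7 white of 9, so P(white|black moved) = 7/9
By total probability: P(white) = 5/12*8/9 + 7/12*7/9 = 89/108

89/108


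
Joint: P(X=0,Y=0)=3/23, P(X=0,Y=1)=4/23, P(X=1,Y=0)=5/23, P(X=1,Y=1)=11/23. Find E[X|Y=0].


P(Y=0) = 8/23
E[X|Y=0] = (0*3 + 1*5)/8 = 5/8

5/8


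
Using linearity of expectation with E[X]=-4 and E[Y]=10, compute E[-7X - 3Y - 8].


E[-7X - 3Y - 8] = -7*E[X] - 3*E[Y] - 8
= (-7)*(-4) + (-3)*(10) + (-8)
= 28 - 30 - 8 = -10

-10


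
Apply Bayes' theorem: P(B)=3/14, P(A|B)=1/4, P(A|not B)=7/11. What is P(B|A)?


P(A) = P(A|B)P(B) + P(A|B')P(B') = 1/4*3/14 + 7/11*11/14 = 31/56
P(B|A) = P(A|B)P(B)/P(A) = (3/56)/(31/56) = 3/31

3/31


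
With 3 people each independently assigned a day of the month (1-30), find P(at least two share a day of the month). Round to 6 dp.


P(all different) = prod((30-i)/30 for i=0..2) = 0.902222
P(at least one match) = 1 - 0.902222 = 0.097778

0.097778


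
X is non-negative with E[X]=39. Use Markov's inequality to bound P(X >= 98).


Markov: P(X >= a) <= E[X]/a
P(X >= 98) <= 39/98

39/98


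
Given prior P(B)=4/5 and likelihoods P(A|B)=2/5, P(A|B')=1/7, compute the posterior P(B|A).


P(A) = P(A|B)P(B) + P(A|B')P(B') = 2/5*4/5 + 1/7*1/5 = 61/175
P(B|A) = P(A|B)P(B)/P(A) = (8/25)/(61/175) = 56/61

56/61


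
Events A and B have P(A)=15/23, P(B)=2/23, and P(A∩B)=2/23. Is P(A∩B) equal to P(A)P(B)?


P(A)*P(B) = 15/23*2/23 = 30/529
P(A∩B) = 2/23 != 30/529, so not independent

No, A and B are not independent


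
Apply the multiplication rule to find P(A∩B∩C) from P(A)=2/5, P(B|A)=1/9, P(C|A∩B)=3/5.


P(A∩B∩C) = P(A) * P(B|A) * P(C|A∩B)
= 2/5 * 1/9 * 3/5
= 2/45 * 3/5 = 2/75

2/75


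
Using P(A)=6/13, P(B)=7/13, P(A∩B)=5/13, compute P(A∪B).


P(A∪B) = P(A) + P(B) - P(A∩B)
= 6/13 + 7/13 - 5/13 = 8/13

8/13


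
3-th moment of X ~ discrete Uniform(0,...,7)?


E[X^3] = (1/8) * sum(x^3 for x=0..7)
= 784/8 = 98

98


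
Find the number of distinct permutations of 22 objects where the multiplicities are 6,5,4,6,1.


22! = 1124000727777607680000
Denominator: 6!=720 * 5!=120 * 4!=24 * 6!=720 * 1!=1
Coefficient = 1124000727777607680000 / 1492992000 = 752851139040

752851139040


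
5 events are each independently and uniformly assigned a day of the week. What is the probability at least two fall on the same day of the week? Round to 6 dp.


P(all different) = prod((7-i)/7 for i=0..4) = 0.149938
P(at least one match) = 1 - 0.149938 = 0.850062

0.850062


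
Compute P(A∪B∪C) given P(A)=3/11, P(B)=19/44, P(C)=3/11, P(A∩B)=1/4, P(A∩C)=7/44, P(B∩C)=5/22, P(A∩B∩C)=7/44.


P(A∪B∪C) = P(A)+P(B)+P(C) - P(AB)-P(AC)-P(BC) + P(ABC)
= 3/11+19/44+3/11 - 1/4-7/44-5/22 + 7/44
= 1/2

1/2


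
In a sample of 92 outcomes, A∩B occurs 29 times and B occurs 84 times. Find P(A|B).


P(A|B) = P(A∩B)/P(B) = (29/92)/(84/92) = 29/84

29/84


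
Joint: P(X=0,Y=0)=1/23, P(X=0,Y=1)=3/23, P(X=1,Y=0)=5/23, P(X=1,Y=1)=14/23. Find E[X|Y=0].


P(Y=0) = 6/23
E[X|Y=0] = (0*1 + 1*5)/6 = 5/6

5/6


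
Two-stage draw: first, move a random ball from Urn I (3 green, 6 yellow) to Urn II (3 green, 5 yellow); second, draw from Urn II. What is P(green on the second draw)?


P(transfer green) = 3/9 = 1/3; P(transfer yellow) = 2/3
If green transferred: Urn II has 4 green of 9, so P(green|green moved) = 4/9
If yellow transferred: Urn II has 3 green of 9, so P(green|yellow moved) = 1/3
By total probability: P(green) = 1/3*4/9 + 2/3*1/3 = 10/27

10/27


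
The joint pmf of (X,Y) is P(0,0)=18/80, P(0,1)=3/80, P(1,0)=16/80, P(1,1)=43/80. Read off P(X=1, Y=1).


Read from table: P(X=1, Y=1) = 43/80

43/80


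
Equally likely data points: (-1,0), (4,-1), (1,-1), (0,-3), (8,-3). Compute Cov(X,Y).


E[X]=12/5, E[Y]=-8/5, E[XY]=-29/5
Cov(X,Y) = E[XY] - E[X]E[Y] = -29/5 - 12/5*-8/5 = -49/25

-49/25


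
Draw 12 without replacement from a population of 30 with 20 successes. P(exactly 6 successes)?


P(X=6) = C(20,6)*C(10,6) / C(30,12)
= 38760*210 / 86493225
= 8139600/86493225 = 816/8671

816/8671


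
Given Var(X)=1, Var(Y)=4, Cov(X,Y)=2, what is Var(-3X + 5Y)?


Var(-3X + 5Y) = (-3)^2*Var(X) + 5^2*Var(Y) + 2*(-3)*5*Cov(X,Y)
= 9*1 + 25*4 - 30*2
= 9 + 100 - 60 = 49

49


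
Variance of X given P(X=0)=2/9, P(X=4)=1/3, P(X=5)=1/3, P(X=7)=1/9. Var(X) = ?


E[X] = 34/9, E[X^2] = 172/9
Var(X) = E[X^2] - (E[X])^2 = 172/9 - (34/9)^2 = 392/81

392/81


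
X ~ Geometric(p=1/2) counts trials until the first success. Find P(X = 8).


P(X=8) = (1-p)^7 * p = (1/2)^7 * 1/2
= 1/128 * 1/2 = 1/256

1/256


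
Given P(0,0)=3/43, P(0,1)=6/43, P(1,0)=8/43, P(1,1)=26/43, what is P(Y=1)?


P(Y=1) = P(0,1)+P(1,1) = 6/43 + 26/43 = 32/43

32/43


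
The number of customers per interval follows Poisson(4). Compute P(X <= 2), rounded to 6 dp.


P(X<=2) = e^(-4)*4^0/0! + e^(-4)*4^1/1! + e^(-4)*4^2/2!
≈ 0.0183156389 + 0.0732625556 + 0.1465251111
= 0.2381033056
≈ 0.238103

0.238103


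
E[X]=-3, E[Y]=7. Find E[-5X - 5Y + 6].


E[-5X - 5Y + 6] = -5*E[X] - 5*E[Y] + 6
= (-5)*(-3) + (-5)*(7) + (6)
= 15 - 35 + 6 = -14

-14


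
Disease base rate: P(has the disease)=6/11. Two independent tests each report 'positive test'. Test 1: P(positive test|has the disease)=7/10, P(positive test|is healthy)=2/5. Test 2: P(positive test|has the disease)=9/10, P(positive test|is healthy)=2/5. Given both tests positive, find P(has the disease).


After test 1: P(+) = 7/10*6/11 + 2/5*5/11 = 31/55
P(B|+) = (21/55)/(31/55) = 21/31
After test 2 (use post1 as new prior): P(+) = 9/10*21/31 + 2/5*10/31 = 229/310
P(B|+,+) = (189/310)/(229/310) = 189/229

189/229


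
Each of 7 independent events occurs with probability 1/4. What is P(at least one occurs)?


P(at least one) = 1 - P(none)
P(none) = (1 - 1/4)^7 = (3/4)^7 = 2187/16384
P(at least one) = 1 - 2187/16384 = 14197/16384

14197/16384


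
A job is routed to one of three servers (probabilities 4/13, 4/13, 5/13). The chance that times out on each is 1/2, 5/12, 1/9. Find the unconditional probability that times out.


P(A) = P(A|B1)P(B1) + P(A|B2)P(B2) + P(A|B3)P(B3)
= 1/2*4/13 + 5/12*4/13 + 1/9*5/13
= 2/13 + 5/39 + 5/117 = 38/117

38/117


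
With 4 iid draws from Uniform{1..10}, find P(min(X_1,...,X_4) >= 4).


P(min >= 4) = P(all X_i >= 4) = (P(X_1 >= 4))^4
= (7/10)^4 = 2401/10000

2401/10000


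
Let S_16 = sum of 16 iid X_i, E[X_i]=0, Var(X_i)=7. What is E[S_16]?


E[S_n] = n*E[X_1] = 16*0 = 0

0


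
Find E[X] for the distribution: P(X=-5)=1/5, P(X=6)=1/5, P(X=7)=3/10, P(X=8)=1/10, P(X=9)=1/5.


E[X] = sum(x * P(x))
= -5*1/5 + 6*1/5 + 7*3/10 + 8*1/10 + 9*1/5
= 49/10

49/10


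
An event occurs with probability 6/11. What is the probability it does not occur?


P(A') = 1 - P(A) = 1 - 6/11 = 5/11

5/11


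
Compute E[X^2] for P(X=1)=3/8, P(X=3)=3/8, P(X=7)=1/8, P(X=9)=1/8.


E[X^2] = sum(g(x)*P(x))
= 1*3/8 + 9*3/8 + 49*1/8 + 81*1/8
= 20

20


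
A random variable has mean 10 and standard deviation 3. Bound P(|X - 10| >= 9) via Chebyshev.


k = 9/3 = 3
Chebyshev: P(|X-mu| >= k*sigma) <= 1/k^2 = 1/3^2 = 1/9

1/9


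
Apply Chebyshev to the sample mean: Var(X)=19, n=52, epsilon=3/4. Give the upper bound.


Var(Xbar) = Var(X)/n = 19/52
Chebyshev: P(|Xbar-mu| >= 3/4) <= Var(Xbar)/(3/4)^2 = (19/52)/(9/16) = 76/117

76/117


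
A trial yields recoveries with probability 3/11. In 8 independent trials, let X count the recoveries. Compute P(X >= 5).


P(X>=5) = P(X=5) + P(X=6) + P(X=7) + P(X=8)
= 6967296/214358881 + 1306368/214358881 + 139968/214358881 + 6561/214358881
= 8420193/214358881

8420193/214358881


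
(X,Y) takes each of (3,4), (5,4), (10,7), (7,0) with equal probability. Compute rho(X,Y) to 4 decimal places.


Cov(X,Y) = 2.0625, Var(X) = 6.6875, Var(Y) = 6.1875
rho = Cov/(sqrt(VarX)*sqrt(VarY)) = 0.3206

0.3206


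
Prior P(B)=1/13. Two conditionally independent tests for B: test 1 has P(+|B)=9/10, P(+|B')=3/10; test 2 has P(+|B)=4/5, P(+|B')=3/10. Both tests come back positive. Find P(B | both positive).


After test 1: P(+) = 9/10*1/13 + 3/10*12/13 = 9/26
P(B|+) = (9/130)/(9/26) = 1/5
After test 2 (use post1 as new prior): P(+) = 4/5*1/5 + 3/10*4/5 = 2/5
P(B|+,+) = (4/25)/(2/5) = 2/5

2/5


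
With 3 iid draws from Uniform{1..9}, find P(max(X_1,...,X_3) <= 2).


P(max <= 2) = P(all X_i <= 2) = (P(X_1 <= 2))^3
= (2/9)^3 = 8/729

8/729


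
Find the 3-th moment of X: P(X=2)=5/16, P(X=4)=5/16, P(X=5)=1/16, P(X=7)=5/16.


E[X^3] = sum(x^3 * P(x))
= 8*5/16 + 64*5/16 + 125*1/16 + 343*5/16
= 275/2

275/2


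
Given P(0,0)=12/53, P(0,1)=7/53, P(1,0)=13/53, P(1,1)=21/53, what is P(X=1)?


P(X=1) = P(1,0)+P(1,1) = 13/53 + 21/53 = 34/53

34/53


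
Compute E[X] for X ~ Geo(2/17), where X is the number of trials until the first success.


For geometric (trials until first success), E[X] = 1/p = 1/(2/17) = 17/2

17/2


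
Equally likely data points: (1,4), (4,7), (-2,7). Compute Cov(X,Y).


E[X]=1, E[Y]=6, E[XY]=6
Cov(X,Y) = E[XY] - E[X]E[Y] = 6 - 1*6 = 0

0


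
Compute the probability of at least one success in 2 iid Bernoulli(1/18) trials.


P(at least one) = 1 - P(none)
P(none) = (1 - 1/18)^2 = (17/18)^2 = 289/324
P(at least one) = 1 - 289/324 = 35/324

35/324


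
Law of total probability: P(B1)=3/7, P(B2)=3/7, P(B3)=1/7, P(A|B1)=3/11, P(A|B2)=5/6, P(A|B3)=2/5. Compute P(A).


P(A) = P(A|B1)P(B1) + P(A|B2)P(B2) + P(A|B3)P(B3)
= 3/11*3/7 + 5/6*3/7 + 2/5*1/7
= 9/77 + 5/14 + 2/35 = 409/770

409/770


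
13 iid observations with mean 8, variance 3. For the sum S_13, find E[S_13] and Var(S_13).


E[S_n] = n*mu = 13*8 = 104
Var(S_n) = n*sigma^2 = 13*3 = 39

E[S_13]=104, Var(S_13)=39


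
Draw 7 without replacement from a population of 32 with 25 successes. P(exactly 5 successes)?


P(X=5) = C(25,5)*C(7,2) / C(32,7)
= 53130*21 / 3365856
= 1115730/3365856 = 61985/186992

61985/186992


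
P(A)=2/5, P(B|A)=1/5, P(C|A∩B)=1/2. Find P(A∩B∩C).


P(A∩B∩C) = P(A) * P(B|A) * P(C|A∩B)
= 2/5 * 1/5 * 1/2
= 2/25 * 1/2 = 1/25

1/25


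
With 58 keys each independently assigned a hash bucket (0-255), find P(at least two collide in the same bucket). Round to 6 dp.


P(all different) = prod((256-i)/256 for i=0..57) = 0.000909
P(at least one match) = 1 - 0.000909 = 0.999091

0.999091


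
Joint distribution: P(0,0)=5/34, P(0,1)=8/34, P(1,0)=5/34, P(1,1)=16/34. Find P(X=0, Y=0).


Read from table: P(X=0, Y=0) = 5/34

5/34


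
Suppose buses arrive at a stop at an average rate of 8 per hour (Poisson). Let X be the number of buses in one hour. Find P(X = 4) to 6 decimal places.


P(X=4) = e^(-8) * 8^4 / 4!
≈ 0.0003354626279 * 4096 / 24
≈ 0.057252

0.057252


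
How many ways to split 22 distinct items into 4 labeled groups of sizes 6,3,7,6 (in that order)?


22! = 1124000727777607680000
Denominator: 6!=720 * 3!=6 * 7!=5040 * 6!=720
Coefficient = 1124000727777607680000 / 15676416000 = 71700108480

71700108480


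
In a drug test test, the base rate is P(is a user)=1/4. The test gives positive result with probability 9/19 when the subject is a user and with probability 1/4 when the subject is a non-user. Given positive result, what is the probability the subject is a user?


P(A) = P(A|B)P(B) + P(A|B')P(B') = 9/19*1/4 + 1/4*3/4 = 93/304
P(B|A) = P(A|B)P(B)/P(A) = (9/76)/(93/304) = 12/31

12/31


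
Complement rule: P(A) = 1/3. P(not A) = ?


P(A') = 1 - P(A) = 1 - 1/3 = 2/3

2/3


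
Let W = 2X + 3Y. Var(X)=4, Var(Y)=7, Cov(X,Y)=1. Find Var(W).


Var(2X + 3Y) = 2^2*Var(X) + 3^2*Var(Y) + 2*2*3*Cov(X,Y)
= 4*4 + 9*7 + 12*1
= 16 + 63 + 12 = 91

91


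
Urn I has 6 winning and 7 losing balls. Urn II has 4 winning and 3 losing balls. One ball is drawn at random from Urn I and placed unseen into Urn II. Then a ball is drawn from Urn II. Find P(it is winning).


P(transfer winning) = 6/13; P(transfer losing) = 7/13
If winning transferred: Urn II has 5 winning of 8, so P(winning|winning moved) = 5/8
If losing transferred: Urn II has 4 winning of 8, so P(winning|losing moved) = 1/2
By total probability: P(winning) = 6/13*5/8 + 7/13*1/2 = 29/52

29/52


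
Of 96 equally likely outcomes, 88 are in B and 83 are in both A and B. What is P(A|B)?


P(A|B) = P(A∩B)/P(B) = (83/96)/(88/96) = 83/88

83/88


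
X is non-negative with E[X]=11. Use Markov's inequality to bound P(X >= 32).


Markov: P(X >= a) <= E[X]/a
P(X >= 32) <= 11/32

11/32


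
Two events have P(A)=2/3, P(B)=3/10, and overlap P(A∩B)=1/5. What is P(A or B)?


P(A∪B) = P(A) + P(B) - P(A∩B)
= 2/3 + 3/10 - 1/5 = 23/30

23/30


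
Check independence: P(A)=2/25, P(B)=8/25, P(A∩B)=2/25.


P(A)*P(B) = 2/25*8/25 = 16/625
P(A∩B) = 2/25 != 16/625, so not independent

No, A and B are not independent


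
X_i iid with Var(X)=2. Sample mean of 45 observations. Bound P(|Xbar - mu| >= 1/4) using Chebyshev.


Var(Xbar) = Var(X)/n = 2/45
Chebyshev: P(|Xbar-mu| >= 1/4) <= Var(Xbar)/(1/4)^2 = (2/45)/(1/16) = 32/45

32/45


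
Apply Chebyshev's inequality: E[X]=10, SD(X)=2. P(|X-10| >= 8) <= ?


k = 8/2 = 4
Chebyshev: P(|X-mu| >= k*sigma) <= 1/k^2 = 1/4^2 = 1/16

1/16


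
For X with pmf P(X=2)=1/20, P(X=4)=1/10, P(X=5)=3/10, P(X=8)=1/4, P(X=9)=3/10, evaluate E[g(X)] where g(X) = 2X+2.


E[2X+2] = sum(g(x)*P(x))
= 6*1/20 + 10*1/10 + 12*3/10 + 18*1/4 + 20*3/10
= 77/5

77/5


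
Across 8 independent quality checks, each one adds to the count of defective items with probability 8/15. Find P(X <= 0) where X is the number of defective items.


P(X<=0) = P(X=0)
= 5764801/2562890625
= 5764801/2562890625

5764801/2562890625


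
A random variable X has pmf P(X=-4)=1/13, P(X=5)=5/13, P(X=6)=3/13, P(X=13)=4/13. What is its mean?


E[X] = sum(x * P(x))
= -4*1/13 + 5*5/13 + 6*3/13 + 13*4/13
= 7

7


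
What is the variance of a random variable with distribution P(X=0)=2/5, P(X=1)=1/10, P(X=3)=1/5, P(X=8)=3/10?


E[X] = 31/10, E[X^2] = 211/10
Var(X) = E[X^2] - (E[X])^2 = 211/10 - (31/10)^2 = 1149/100

1149/100


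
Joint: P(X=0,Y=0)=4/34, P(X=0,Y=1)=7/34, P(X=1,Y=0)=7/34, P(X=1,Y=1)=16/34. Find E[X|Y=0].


P(Y=0) = 11/34
E[X|Y=0] = (0*4 + 1*7)/11 = 7/11

7/11


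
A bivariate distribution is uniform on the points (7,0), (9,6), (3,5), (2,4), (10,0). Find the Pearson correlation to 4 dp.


Cov(X,Y) = -3.2000, Var(X) = 10.1600, Var(Y) = 6.4000
rho = Cov/(sqrt(VarX)*sqrt(VarY)) = -0.3968

-0.3968


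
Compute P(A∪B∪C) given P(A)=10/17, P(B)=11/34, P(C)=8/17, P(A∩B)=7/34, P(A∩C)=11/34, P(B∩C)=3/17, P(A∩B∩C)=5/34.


P(A∪B∪C) = P(A)+P(B)+P(C) - P(AB)-P(AC)-P(BC) + P(ABC)
= 10/17+11/34+8/17 - 7/34-11/34-3/17 + 5/34
= 14/17

14/17


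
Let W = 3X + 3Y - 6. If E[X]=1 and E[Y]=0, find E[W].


E[3X + 3Y - 6] = 3*E[X] + 3*E[Y] - 6
= (3)*(1) + (3)*(0) + (-6)
= 3 + 0 - 6 = -3

-3


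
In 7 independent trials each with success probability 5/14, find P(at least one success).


P(at least one) = 1 - P(none)
P(none) = (1 - 5/14)^7 = (9/14)^7 = 4782969/105413504
P(at least one) = 1 - 4782969/105413504 = 100630535/105413504

100630535/105413504


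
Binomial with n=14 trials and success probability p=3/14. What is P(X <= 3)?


P(X<=3) = P(X=0) + P(X=1) + P(X=2) + P(X=3)
= 379749833583241/11112006825558016 + 103568136431793/793714773254144 + 367196120076357/1587429546508288 + 100144396384461/396857386627072
= 3602059841463875/5556003412779008

3602059841463875/5556003412779008


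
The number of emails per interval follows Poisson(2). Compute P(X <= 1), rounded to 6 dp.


P(X<=1) = e^(-2)*2^0/0! + e^(-2)*2^1/1!
≈ 0.1353352832 + 0.2706705665
= 0.4060058497
≈ 0.406006

0.406006


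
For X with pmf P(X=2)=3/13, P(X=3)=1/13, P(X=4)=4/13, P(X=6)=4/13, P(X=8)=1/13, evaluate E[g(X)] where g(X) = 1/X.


E[1/X] = sum(g(x)*P(x))
= 1/2*3/13 + 1/3*1/13 + 1/4*4/13 + 1/6*4/13 + 1/8*1/13
= 29/104

29/104


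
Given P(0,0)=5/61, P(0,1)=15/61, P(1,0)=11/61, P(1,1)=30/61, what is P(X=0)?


P(X=0) = P(0,0)+P(0,1) = 5/61 + 15/61 = 20/61

20/61


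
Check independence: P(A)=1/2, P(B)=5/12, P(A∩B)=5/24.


P(A)*P(B) = 1/2*5/12 = 5/24
P(A∩B) = 5/24, which equals P(A)P(B), so independent

Yes, A and B are independent


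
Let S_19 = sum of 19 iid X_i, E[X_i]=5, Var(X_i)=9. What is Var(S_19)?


By independence, Var(S_n) = n*Var(X_1) = 19*9 = 171

171


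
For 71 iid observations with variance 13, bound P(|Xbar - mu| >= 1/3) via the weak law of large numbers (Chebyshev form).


Var(Xbar) = Var(X)/n = 13/71
Chebyshev: P(|Xbar-mu| >= 1/3) <= Var(Xbar)/(1/3)^2 = (13/71)/(1/9) = 117/71
Bound exceeds 1, so trivial bound: 1

1


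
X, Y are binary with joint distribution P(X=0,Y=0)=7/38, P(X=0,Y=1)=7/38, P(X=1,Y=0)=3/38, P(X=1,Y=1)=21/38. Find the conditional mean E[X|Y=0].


P(Y=0) = 10/38
E[X|Y=0] = (0*7 + 1*3)/10 = 3/10

3/10


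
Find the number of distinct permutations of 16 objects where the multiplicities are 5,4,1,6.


16! = 20922789888000
Denominator: 5!=120 * 4!=24 * 1!=1 * 6!=720
Coefficient = 20922789888000 / 2073600 = 10090080

10090080


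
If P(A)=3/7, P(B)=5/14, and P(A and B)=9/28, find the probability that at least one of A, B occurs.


P(A∪B) = P(A) + P(B) - P(A∩B)
= 3/7 + 5/14 - 9/28 = 13/28

13/28


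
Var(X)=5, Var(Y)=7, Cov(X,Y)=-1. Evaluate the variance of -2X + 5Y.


Var(-2X + 5Y) = (-2)^2*Var(X) + 5^2*Var(Y) + 2*(-2)*5*Cov(X,Y)
= 4*5 + 25*7 - 20*(-1)
= 20 + 175 + 20 = 215

215


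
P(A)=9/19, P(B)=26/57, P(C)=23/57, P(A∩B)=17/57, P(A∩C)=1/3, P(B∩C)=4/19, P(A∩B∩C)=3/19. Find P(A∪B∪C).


P(A∪B∪C) = P(A)+P(B)+P(C) - P(AB)-P(AC)-P(BC) + P(ABC)
= 9/19+26/57+23/57 - 17/57-1/3-4/19 + 3/19
= 37/57

37/57


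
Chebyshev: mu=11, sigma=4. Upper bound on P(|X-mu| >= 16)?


k = 16/4 = 4
Chebyshev: P(|X-mu| >= k*sigma) <= 1/k^2 = 1/4^2 = 1/16

1/16


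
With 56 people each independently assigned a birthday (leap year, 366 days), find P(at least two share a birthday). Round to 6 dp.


P(all different) = prod((366-i)/366 for i=0..55) = 0.011818
P(at least one match) = 1 - 0.011818 = 0.988182

0.988182


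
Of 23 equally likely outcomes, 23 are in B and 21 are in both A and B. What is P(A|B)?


P(A|B) = P(A∩B)/P(B) = (21/23)/(23/23) = 21/23

21/23


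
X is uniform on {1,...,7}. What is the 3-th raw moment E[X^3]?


E[X^3] = (1/7) * sum(x^3 for x=1..7)
= 784/7 = 112

112


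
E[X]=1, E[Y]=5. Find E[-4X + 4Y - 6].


E[-4X + 4Y - 6] = -4*E[X] + 4*E[Y] - 6
= (-4)*(1) + (4)*(5) + (-6)
= -4 + 20 - 6 = 10

10


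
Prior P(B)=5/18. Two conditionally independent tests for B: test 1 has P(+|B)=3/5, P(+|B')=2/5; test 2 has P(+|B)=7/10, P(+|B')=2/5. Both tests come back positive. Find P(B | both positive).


After test 1: P(+) = 3/5*5/18 + 2/5*13/18 = 41/90
P(B|+) = (1/6)/(41/90) = 15/41
After test 2 (use post1 as new prior): P(+) = 7/10*15/41 + 2/5*26/41 = 209/410
P(B|+,+) = (21/82)/(209/410) = 105/209

105/209


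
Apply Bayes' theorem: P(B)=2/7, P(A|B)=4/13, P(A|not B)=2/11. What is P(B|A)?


P(A) = P(A|B)P(B) + P(A|B')P(B') = 4/13*2/7 + 2/11*5/7 = 218/1001
P(B|A) = P(A|B)P(B)/P(A) = (8/91)/(218/1001) = 44/109

44/109


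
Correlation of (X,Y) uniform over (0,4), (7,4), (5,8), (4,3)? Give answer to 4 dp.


Cov(X,Y) = 1.0000, Var(X) = 6.5000, Var(Y) = 3.6875
rho = Cov/(sqrt(VarX)*sqrt(VarY)) = 0.2043

0.2043


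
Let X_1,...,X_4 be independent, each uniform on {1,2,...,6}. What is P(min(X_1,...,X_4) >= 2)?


P(min >= 2) = P(all X_i >= 2) = (P(X_1 >= 2))^4
= (5/6)^4 = 625/1296

625/1296


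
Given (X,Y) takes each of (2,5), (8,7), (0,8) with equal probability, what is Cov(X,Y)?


E[X]=10/3, E[Y]=20/3, E[XY]=22
Cov(X,Y) = E[XY] - E[X]E[Y] = 22 - 10/3*20/3 = -2/9

-2/9


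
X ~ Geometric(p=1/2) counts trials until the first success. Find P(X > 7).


P(X > 7) = P(first 7 trials all fail) = (1-p)^7 = (1/2)^7 = 1/128

1/128


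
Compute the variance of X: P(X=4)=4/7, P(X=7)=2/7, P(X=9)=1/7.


E[X] = 39/7, E[X^2] = 243/7
Var(X) = E[X^2] - (E[X])^2 = 243/7 - (39/7)^2 = 180/49

180/49


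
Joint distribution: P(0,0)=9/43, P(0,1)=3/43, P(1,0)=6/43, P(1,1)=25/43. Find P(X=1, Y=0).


Read from table: P(X=1, Y=0) = 6/43

6/43


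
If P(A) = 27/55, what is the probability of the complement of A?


P(A') = 1 - P(A) = 1 - 27/55 = 28/55

28/55


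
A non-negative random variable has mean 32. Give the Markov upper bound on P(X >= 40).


Markov: P(X >= a) <= E[X]/a
P(X >= 40) <= 32/40 = 4/5

4/5


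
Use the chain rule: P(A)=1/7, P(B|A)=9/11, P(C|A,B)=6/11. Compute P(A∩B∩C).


P(A∩B∩C) = P(A) * P(B|A) * P(C|A∩B)
= 1/7 * 9/11 * 6/11
= 9/77 * 6/11 = 54/847

54/847


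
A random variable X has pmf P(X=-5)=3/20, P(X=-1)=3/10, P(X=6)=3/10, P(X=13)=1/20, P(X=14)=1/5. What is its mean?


E[X] = sum(x * P(x))
= -5*3/20 - 1*3/10 + 6*3/10 + 13*1/20 + 14*1/5
= 21/5

21/5


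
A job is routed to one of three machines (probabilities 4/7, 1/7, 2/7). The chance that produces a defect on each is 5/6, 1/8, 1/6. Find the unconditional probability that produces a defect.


P(A) = P(A|B1)P(B1) + P(A|B2)P(B2) + P(A|B3)P(B3)
= 5/6*4/7 + 1/8*1/7 + 1/6*2/7
= 10/21 + 1/56 + 1/21 = 13/24

13/24


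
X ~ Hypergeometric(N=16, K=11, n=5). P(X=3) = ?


P(X=3) = C(11,3)*C(5,2) / C(16,5)
= 165*10 / 4368
= 1650/4368 = 275/728

275/728


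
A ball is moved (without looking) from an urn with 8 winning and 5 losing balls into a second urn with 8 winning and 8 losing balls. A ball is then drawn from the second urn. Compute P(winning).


P(transfer winning) = 8/13; P(transfer losing) = 5/13
If winning transferred: Urn II has 9 winning of 17, so P(winning|winning moved) = 9/17
If losing transferred: Urn II has 8 winning of 17, so P(winning|losing moved) = 8/17
By total probability: P(winning) = 8/13*9/17 + 5/13*8/17 = 112/221

112/221


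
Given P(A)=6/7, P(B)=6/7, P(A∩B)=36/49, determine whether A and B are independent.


P(A)*P(B) = 6/7*6/7 = 36/49
P(A∩B) = 36/49, which equals P(A)P(B), so independent

Yes, A and B are independent


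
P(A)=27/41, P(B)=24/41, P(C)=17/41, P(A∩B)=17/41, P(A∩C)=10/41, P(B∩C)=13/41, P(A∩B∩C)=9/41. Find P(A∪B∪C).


P(A∪B∪C) = P(A)+P(B)+P(C) - P(AB)-P(AC)-P(BC) + P(ABC)
= 27/41+24/41+17/41 - 17/41-10/41-13/41 + 9/41
= 37/41

37/41


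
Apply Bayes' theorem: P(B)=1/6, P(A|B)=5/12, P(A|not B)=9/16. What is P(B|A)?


P(A) = P(A|B)P(B) + P(A|B')P(B') = 5/12*1/6 + 9/16*5/6 = 155/288
P(B|A) = P(A|B)P(B)/P(A) = (5/72)/(155/288) = 4/31

4/31


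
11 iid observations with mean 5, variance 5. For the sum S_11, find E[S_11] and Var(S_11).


E[S_n] = n*mu = 11*5 = 55
Var(S_n) = n*sigma^2 = 11*5 = 55

E[S_11]=55, Var(S_11)=55


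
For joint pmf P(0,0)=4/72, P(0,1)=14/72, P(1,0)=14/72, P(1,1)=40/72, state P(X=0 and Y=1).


Read from table: P(X=0, Y=1) = 14/72 = 7/36

7/36


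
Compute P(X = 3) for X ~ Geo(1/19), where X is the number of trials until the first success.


P(X=3) = (1-p)^2 * p = (18/19)^2 * 1/19
= 324/361 * 1/19 = 324/6859

324/6859


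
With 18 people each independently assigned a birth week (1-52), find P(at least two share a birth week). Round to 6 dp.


P(all different) = prod((52-i)/52 for i=0..17) = 0.035353
P(at least one match) = 1 - 0.035353 = 0.964647

0.964647


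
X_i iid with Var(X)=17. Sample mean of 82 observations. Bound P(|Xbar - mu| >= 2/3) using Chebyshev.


Var(Xbar) = Var(X)/n = 17/82
Chebyshev: P(|Xbar-mu| >= 2/3) <= Var(Xbar)/(2/3)^2 = (17/82)/(4/9) = 153/328

153/328


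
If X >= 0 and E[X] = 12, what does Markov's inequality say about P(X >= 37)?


Markov: P(X >= a) <= E[X]/a
P(X >= 37) <= 12/37

12/37


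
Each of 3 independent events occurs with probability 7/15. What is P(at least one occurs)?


P(at least one) = 1 - P(none)
P(none) = (1 - 7/15)^3 = (8/15)^3 = 512/3375
P(at least one) = 1 - 512/3375 = 2863/3375

2863/3375


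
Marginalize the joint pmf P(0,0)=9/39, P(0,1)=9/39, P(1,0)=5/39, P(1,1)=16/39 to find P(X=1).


P(X=1) = P(1,0)+P(1,1) = 5/39 + 16/39 = 21/39 = 7/13

7/13


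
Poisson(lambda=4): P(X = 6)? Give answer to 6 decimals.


P(X=6) = e^(-4) * 4^6 / 6!
≈ 0.01831563889 * 4096 / 720
≈ 0.104196

0.104196


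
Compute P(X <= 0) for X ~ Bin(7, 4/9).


P(X<=0) = P(X=0)
= 78125/4782969
= 78125/4782969

78125/4782969


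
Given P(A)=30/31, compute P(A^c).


P(A') = 1 - P(A) = 1 - 30/31 = 1/31

1/31


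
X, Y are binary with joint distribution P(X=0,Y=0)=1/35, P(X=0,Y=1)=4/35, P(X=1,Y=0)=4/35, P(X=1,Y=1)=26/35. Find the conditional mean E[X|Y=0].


P(Y=0) = 5/35
E[X|Y=0] = (0*1 + 1*4)/5 = 4/5

4/5


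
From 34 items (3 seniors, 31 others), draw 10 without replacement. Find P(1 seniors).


P(X=1) = C(3,1)*C(31,9) / C(34,10)
= 3*20160075 / 131128140
= 60480225/131128140 = 345/748

345/748


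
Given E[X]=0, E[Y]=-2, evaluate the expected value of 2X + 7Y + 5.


E[2X + 7Y + 5] = 2*E[X] + 7*E[Y] + 5
= (2)*(0) + (7)*(-2) + (5)
= 0 - 14 + 5 = -9

-9


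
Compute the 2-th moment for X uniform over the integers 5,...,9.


E[X^2] = (1/5) * sum(x^2 for x=5..9)
= 255/5 = 51

51


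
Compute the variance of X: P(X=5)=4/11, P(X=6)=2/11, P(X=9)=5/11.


E[X] = 7, E[X^2] = 577/11
Var(X) = E[X^2] - (E[X])^2 = 577/11 - (7)^2 = 38/11

38/11


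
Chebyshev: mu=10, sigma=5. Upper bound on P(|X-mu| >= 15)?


k = 15/5 = 3
Chebyshev: P(|X-mu| >= k*sigma) <= 1/k^2 = 1/3^2 = 1/9

1/9


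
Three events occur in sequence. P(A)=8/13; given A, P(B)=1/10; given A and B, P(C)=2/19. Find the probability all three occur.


P(A∩B∩C) = P(A) * P(B|A) * P(C|A∩B)
= 8/13 * 1/10 * 2/19
= 4/65 * 2/19 = 8/1235

8/1235


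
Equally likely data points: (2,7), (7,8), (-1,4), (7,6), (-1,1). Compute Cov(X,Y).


E[X]=14/5, E[Y]=26/5, E[XY]=107/5
Cov(X,Y) = E[XY] - E[X]E[Y] = 107/5 - 14/5*26/5 = 171/25

171/25


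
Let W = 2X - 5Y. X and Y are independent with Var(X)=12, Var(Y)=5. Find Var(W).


Independence => Cov(X,Y)=0
Var(2X - 5Y) = 2^2*Var(X) + (-5)^2*Var(Y)
= 4*12 + 25*5 = 173

173


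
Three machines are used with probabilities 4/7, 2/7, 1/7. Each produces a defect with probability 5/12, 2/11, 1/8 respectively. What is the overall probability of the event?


P(A) = P(A|B1)P(B1) + P(A|B2)P(B2) + P(A|B3)P(B3)
= 5/12*4/7 + 2/11*2/7 + 1/8*1/7
= 5/21 + 4/77 + 1/56 = 569/1848

569/1848


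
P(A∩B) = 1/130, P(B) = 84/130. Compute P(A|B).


P(A|B) = P(A∩B)/P(B) = (1/130)/(84/130) = 1/84

1/84


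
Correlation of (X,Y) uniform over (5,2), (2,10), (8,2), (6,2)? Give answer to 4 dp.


Cov(X,Y) = -6.5000, Var(X) = 4.6875, Var(Y) = 12.0000
rho = Cov/(sqrt(VarX)*sqrt(VarY)) = -0.8667

-0.8667


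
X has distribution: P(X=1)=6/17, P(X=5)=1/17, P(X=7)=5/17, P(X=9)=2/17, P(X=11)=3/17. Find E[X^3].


E[X^3] = sum(g(x)*P(x))
= 1*6/17 + 125*1/17 + 343*5/17 + 729*2/17 + 1331*3/17
= 7297/17

7297/17


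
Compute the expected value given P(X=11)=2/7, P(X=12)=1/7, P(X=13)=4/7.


E[X] = sum(x * P(x))
= 11*2/7 + 12*1/7 + 13*4/7
= 86/7

86/7


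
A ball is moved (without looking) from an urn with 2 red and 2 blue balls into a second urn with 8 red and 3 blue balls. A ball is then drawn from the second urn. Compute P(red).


P(transfer red) = 2/4 = 1/2; P(transfer blue) = 1/2
If red transferred: Urn II has 9 red of 12, so P(red|red moved) = 3/4
If blue transferred: Urn II has 8 red of 12, so P(red|blue moved) = 2/3
By total probability: P(red) = 1/2*3/4 + 1/2*2/3 = 17/24

17/24


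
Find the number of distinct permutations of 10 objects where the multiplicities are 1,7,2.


10! = 3628800
Denominator: 1!=1 * 7!=5040 * 2!=2
Coefficient = 3628800 / 10080 = 360

360


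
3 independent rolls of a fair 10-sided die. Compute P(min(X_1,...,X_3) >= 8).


P(min >= 8) = P(all X_i >= 8) = (P(X_1 >= 8))^3
= (3/10)^3 = 27/1000

27/1000


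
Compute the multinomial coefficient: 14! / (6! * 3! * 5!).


14! = 87178291200
Denominator: 6!=720 * 3!=6 * 5!=120
Coefficient = 87178291200 / 518400 = 168168

168168


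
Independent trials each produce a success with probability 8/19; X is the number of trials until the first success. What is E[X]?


For geometric (trials until first success), E[X] = 1/p = 1/(8/19) = 19/8

19/8


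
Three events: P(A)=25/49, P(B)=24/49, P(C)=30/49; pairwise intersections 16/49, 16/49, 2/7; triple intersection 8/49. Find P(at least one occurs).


P(A∪B∪C) = P(A)+P(B)+P(C) - P(AB)-P(AC)-P(BC) + P(ABC)
= 25/49+24/49+30/49 - 16/49-16/49-2/7 + 8/49
= 41/49

41/49


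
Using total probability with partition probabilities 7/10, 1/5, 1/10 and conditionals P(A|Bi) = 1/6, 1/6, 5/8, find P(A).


P(A) = P(A|B1)P(B1) + P(A|B2)P(B2) + P(A|B3)P(B3)
= 1/6*7/10 + 1/6*1/5 + 5/8*1/10
= 7/60 + 1/30 + 1/16 = 17/80

17/80


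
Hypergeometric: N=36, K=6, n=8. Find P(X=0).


P(X=0) = C(6,0)*C(30,8) / C(36,8)
= 1*5852925 / 30260340
= 5852925/30260340 = 4485/23188

4485/23188


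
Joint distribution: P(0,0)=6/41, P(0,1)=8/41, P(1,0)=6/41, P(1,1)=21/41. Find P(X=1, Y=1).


Read from table: P(X=1, Y=1) = 21/41

21/41


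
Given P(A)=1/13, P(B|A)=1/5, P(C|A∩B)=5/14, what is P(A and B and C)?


P(A∩B∩C) = P(A) * P(B|A) * P(C|A∩B)
= 1/13 * 1/5 * 5/14
= 1/65 * 5/14 = 1/182

1/182


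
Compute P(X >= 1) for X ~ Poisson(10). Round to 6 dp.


P(X>=1) = 1 - P(X<=0) = 1 - (e^(-10)*10^0/0!)
≈ 1 - 0.0000453999 = 0.9999546001
≈ 0.999955

0.999955


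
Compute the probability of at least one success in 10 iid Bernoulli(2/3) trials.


P(at least one) = 1 - P(none)
P(none) = (1 - 2/3)^10 = (1/3)^10 = 1/59049
P(at least one) = 1 - 1/59049 = 59048/59049

59048/59049


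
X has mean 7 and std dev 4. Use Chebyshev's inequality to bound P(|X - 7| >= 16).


k = 16/4 = 4
Chebyshev: P(|X-mu| >= k*sigma) <= 1/k^2 = 1/4^2 = 1/16

1/16


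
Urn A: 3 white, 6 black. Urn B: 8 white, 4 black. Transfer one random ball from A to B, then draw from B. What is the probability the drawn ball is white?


P(transfer white) = 3/9 = 1/3; P(transfer black) = 2/3
If white transferred: Urn II has 9 white of 13, so P(white|white moved) = 9/13
If black transferred: Urn II has 8 white of 13, so P(white|black moved) = 8/13
By total probability: P(white) = 1/3*9/13 + 2/3*8/13 = 25/39

25/39


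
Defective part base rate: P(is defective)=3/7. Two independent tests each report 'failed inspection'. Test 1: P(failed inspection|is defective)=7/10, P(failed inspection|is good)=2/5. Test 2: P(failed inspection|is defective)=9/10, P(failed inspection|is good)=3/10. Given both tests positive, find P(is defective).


After test 1: P(+) = 7/10*3/7 + 2/5*4/7 = 37/70
P(B|+) = (3/10)/(37/70) = 21/37
After test 2 (use post1 as new prior): P(+) = 9/10*21/37 + 3/10*16/37 = 237/370
P(B|+,+) = (189/370)/(237/370) = 63/79

63/79


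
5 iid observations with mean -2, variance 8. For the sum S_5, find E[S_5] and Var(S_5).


E[S_n] = n*mu = 5*-2 = -10
Var(S_n) = n*sigma^2 = 5*8 = 40

E[S_5]=-10, Var(S_5)=40


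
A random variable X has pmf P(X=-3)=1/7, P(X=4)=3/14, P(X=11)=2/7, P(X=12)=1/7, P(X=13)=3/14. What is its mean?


E[X] = sum(x * P(x))
= -3*1/7 + 4*3/14 + 11*2/7 + 12*1/7 + 13*3/14
= 113/14

113/14


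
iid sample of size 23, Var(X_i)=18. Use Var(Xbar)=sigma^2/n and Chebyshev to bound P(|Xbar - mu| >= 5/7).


Var(Xbar) = Var(X)/n = 18/23
Chebyshev: P(|Xbar-mu| >= 5/7) <= Var(Xbar)/(5/7)^2 = (18/23)/(25/49) = 882/575
Bound exceeds 1, so trivial bound: 1

1


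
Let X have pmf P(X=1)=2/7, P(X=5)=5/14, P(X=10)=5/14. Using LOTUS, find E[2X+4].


E[2X+4] = sum(g(x)*P(x))
= 6*2/7 + 14*5/14 + 24*5/14
= 107/7

107/7


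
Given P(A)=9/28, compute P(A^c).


P(A') = 1 - P(A) = 1 - 9/28 = 19/28

19/28


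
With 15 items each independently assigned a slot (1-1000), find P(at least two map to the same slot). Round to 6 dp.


P(all different) = prod((1000-i)/1000 for i=0..14) = 0.899864
P(at least one match) = 1 - 0.899864 = 0.100136

0.100136


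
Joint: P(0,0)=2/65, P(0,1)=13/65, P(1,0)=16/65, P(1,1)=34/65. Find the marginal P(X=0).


P(X=0) = P(0,0)+P(0,1) = 2/65 + 13/65 = 15/65 = 3/13

3/13


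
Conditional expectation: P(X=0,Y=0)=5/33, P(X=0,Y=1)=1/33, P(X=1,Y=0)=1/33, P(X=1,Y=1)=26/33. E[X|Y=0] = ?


P(Y=0) = 6/33
E[X|Y=0] = (0*5 + 1*1)/6 = 1/6

1/6


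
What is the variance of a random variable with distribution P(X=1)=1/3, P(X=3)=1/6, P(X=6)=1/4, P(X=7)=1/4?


E[X] = 49/12, E[X^2] = 277/12
Var(X) = E[X^2] - (E[X])^2 = 277/12 - (49/12)^2 = 923/144

923/144


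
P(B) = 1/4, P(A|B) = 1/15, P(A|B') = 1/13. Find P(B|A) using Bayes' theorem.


P(A) = P(A|B)P(B) + P(A|B')P(B') = 1/15*1/4 + 1/13*3/4 = 29/390
P(B|A) = P(A|B)P(B)/P(A) = (1/60)/(29/390) = 13/58

13/58


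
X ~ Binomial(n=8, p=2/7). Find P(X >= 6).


P(X>=6) = P(X=6) + P(X=7) + P(X=8)
= 6400/823543 + 5120/5764801 + 256/5764801
= 1024/117649

1024/117649


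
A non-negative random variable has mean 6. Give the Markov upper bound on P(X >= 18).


Markov: P(X >= a) <= E[X]/a
P(X >= 18) <= 6/18 = 1/3

1/3


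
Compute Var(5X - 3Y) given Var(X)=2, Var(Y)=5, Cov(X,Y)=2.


Var(5X - 3Y) = 5^2*Var(X) + (-3)^2*Var(Y) + 2*5*(-3)*Cov(X,Y)
= 25*2 + 9*5 - 30*2
= 50 + 45 - 60 = 35

35


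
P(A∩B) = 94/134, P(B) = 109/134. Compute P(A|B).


P(A|B) = P(A∩B)/P(B) = (94/134)/(109/134) = 94/109

94/109


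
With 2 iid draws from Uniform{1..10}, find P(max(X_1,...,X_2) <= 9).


P(max <= 9) = P(all X_i <= 9) = (P(X_1 <= 9))^2
= (9/10)^2 = 81/100

81/100


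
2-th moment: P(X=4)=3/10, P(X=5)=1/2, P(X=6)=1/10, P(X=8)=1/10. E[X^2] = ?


E[X^2] = sum(x^2 * P(x))
= 16*3/10 + 25*1/2 + 36*1/10 + 64*1/10
= 273/10

273/10


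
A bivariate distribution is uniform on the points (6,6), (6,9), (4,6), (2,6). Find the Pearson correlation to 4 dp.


Cov(X,Y) = 1.1250, Var(X) = 2.7500, Var(Y) = 1.6875
rho = Cov/(sqrt(VarX)*sqrt(VarY)) = 0.5222

0.5222


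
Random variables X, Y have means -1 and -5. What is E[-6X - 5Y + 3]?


E[-6X - 5Y + 3] = -6*E[X] - 5*E[Y] + 3
= (-6)*(-1) + (-5)*(-5) + (3)
= 6 + 25 + 3 = 34

34


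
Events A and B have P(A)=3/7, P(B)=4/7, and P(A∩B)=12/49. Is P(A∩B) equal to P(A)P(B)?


P(A)*P(B) = 3/7*4/7 = 12/49
P(A∩B) = 12/49, which equals P(A)P(B), so independent

Yes, A and B are independent


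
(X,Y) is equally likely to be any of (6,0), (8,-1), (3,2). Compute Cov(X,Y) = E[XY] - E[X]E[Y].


E[X]=17/3, E[Y]=1/3, E[XY]=-2/3
Cov(X,Y) = E[XY] - E[X]E[Y] = -2/3 - 17/3*1/3 = -23/9

-23/9
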